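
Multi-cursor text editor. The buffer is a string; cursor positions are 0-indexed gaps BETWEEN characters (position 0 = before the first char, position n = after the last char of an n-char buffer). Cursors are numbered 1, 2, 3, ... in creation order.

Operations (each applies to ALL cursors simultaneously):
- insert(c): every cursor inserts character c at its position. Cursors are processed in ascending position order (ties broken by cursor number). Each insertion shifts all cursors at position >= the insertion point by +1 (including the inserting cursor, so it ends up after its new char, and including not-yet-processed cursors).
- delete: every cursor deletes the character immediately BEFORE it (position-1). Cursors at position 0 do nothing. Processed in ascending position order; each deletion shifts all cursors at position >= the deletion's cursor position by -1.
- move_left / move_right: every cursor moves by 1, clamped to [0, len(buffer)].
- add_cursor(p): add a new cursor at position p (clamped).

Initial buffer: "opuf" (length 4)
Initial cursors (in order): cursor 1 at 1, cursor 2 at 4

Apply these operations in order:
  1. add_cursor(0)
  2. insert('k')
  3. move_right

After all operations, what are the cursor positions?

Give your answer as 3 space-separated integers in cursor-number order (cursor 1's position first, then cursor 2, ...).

After op 1 (add_cursor(0)): buffer="opuf" (len 4), cursors c3@0 c1@1 c2@4, authorship ....
After op 2 (insert('k')): buffer="kokpufk" (len 7), cursors c3@1 c1@3 c2@7, authorship 3.1...2
After op 3 (move_right): buffer="kokpufk" (len 7), cursors c3@2 c1@4 c2@7, authorship 3.1...2

Answer: 4 7 2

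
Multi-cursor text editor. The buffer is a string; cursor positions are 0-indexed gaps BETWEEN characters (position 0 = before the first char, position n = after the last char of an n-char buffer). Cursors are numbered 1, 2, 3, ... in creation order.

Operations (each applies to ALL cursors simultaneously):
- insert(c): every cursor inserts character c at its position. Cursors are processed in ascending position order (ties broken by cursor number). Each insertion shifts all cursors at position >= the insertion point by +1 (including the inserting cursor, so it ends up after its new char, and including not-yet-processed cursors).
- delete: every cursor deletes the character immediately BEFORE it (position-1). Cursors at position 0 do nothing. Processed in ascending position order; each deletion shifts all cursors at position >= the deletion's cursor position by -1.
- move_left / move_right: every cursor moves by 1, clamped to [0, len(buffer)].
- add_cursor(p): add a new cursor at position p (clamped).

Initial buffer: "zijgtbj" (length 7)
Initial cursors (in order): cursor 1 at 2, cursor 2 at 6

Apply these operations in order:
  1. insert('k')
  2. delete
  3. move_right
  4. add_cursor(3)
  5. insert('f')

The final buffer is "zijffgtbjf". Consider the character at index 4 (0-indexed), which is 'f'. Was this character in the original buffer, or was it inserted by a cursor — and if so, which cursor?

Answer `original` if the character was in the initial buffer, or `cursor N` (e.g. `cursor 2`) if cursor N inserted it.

Answer: cursor 3

Derivation:
After op 1 (insert('k')): buffer="zikjgtbkj" (len 9), cursors c1@3 c2@8, authorship ..1....2.
After op 2 (delete): buffer="zijgtbj" (len 7), cursors c1@2 c2@6, authorship .......
After op 3 (move_right): buffer="zijgtbj" (len 7), cursors c1@3 c2@7, authorship .......
After op 4 (add_cursor(3)): buffer="zijgtbj" (len 7), cursors c1@3 c3@3 c2@7, authorship .......
After op 5 (insert('f')): buffer="zijffgtbjf" (len 10), cursors c1@5 c3@5 c2@10, authorship ...13....2
Authorship (.=original, N=cursor N): . . . 1 3 . . . . 2
Index 4: author = 3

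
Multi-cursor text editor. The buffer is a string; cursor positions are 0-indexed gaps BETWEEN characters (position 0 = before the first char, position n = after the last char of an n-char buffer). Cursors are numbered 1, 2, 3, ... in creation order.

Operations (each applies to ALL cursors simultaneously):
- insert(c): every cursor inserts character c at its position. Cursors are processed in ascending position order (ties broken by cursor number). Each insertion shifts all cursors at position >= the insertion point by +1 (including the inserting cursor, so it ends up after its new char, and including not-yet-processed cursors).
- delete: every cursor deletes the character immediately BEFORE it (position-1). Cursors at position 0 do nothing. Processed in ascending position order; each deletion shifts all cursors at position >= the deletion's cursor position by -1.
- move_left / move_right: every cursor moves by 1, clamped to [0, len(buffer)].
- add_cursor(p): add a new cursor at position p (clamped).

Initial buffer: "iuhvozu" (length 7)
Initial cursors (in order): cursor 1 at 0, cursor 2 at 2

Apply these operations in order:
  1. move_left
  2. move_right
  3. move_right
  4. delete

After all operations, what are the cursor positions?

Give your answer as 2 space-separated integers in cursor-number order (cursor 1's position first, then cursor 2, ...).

Answer: 1 1

Derivation:
After op 1 (move_left): buffer="iuhvozu" (len 7), cursors c1@0 c2@1, authorship .......
After op 2 (move_right): buffer="iuhvozu" (len 7), cursors c1@1 c2@2, authorship .......
After op 3 (move_right): buffer="iuhvozu" (len 7), cursors c1@2 c2@3, authorship .......
After op 4 (delete): buffer="ivozu" (len 5), cursors c1@1 c2@1, authorship .....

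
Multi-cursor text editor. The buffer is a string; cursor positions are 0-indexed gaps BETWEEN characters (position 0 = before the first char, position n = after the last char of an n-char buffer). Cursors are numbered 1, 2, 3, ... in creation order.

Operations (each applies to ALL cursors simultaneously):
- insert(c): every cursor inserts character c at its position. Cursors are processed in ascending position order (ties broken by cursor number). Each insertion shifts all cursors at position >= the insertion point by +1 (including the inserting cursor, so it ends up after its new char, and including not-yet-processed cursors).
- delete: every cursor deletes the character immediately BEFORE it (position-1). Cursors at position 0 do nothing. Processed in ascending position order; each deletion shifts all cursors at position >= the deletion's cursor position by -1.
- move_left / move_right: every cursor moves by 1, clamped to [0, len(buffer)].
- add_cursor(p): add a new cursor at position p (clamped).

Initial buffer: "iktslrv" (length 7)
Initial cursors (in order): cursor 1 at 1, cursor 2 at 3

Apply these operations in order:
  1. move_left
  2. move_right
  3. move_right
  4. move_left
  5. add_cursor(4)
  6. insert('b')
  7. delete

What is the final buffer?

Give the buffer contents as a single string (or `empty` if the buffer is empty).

After op 1 (move_left): buffer="iktslrv" (len 7), cursors c1@0 c2@2, authorship .......
After op 2 (move_right): buffer="iktslrv" (len 7), cursors c1@1 c2@3, authorship .......
After op 3 (move_right): buffer="iktslrv" (len 7), cursors c1@2 c2@4, authorship .......
After op 4 (move_left): buffer="iktslrv" (len 7), cursors c1@1 c2@3, authorship .......
After op 5 (add_cursor(4)): buffer="iktslrv" (len 7), cursors c1@1 c2@3 c3@4, authorship .......
After op 6 (insert('b')): buffer="ibktbsblrv" (len 10), cursors c1@2 c2@5 c3@7, authorship .1..2.3...
After op 7 (delete): buffer="iktslrv" (len 7), cursors c1@1 c2@3 c3@4, authorship .......

Answer: iktslrv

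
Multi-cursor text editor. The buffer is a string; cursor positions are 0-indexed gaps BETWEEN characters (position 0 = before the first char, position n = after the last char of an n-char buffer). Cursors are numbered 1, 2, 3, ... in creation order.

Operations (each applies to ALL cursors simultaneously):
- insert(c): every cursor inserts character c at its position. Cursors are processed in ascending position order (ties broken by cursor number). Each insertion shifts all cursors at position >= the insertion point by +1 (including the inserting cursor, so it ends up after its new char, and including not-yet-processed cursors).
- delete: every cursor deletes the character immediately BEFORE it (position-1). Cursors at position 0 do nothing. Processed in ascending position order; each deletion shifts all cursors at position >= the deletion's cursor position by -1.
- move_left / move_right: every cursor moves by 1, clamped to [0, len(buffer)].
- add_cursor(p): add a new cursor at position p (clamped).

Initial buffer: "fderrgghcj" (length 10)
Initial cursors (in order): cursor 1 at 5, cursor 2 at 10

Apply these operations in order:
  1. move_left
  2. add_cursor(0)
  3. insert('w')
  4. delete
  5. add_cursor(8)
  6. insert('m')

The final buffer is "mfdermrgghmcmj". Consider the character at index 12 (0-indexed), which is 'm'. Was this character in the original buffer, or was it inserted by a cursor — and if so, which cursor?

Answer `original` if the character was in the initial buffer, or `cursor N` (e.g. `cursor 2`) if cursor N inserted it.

Answer: cursor 2

Derivation:
After op 1 (move_left): buffer="fderrgghcj" (len 10), cursors c1@4 c2@9, authorship ..........
After op 2 (add_cursor(0)): buffer="fderrgghcj" (len 10), cursors c3@0 c1@4 c2@9, authorship ..........
After op 3 (insert('w')): buffer="wfderwrgghcwj" (len 13), cursors c3@1 c1@6 c2@12, authorship 3....1.....2.
After op 4 (delete): buffer="fderrgghcj" (len 10), cursors c3@0 c1@4 c2@9, authorship ..........
After op 5 (add_cursor(8)): buffer="fderrgghcj" (len 10), cursors c3@0 c1@4 c4@8 c2@9, authorship ..........
After op 6 (insert('m')): buffer="mfdermrgghmcmj" (len 14), cursors c3@1 c1@6 c4@11 c2@13, authorship 3....1....4.2.
Authorship (.=original, N=cursor N): 3 . . . . 1 . . . . 4 . 2 .
Index 12: author = 2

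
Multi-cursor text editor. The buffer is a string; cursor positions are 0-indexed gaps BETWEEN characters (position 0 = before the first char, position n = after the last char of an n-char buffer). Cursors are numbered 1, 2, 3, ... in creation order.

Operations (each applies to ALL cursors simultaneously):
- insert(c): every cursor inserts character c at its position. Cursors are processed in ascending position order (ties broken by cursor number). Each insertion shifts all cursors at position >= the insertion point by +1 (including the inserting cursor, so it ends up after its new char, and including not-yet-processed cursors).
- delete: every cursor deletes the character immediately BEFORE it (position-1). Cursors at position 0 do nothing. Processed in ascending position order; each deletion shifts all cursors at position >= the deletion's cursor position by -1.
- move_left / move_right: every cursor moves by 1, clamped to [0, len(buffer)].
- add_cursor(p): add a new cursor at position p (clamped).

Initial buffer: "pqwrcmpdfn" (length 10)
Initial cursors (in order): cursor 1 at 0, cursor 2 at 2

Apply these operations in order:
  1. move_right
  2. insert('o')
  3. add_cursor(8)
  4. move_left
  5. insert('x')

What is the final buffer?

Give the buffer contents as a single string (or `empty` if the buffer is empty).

After op 1 (move_right): buffer="pqwrcmpdfn" (len 10), cursors c1@1 c2@3, authorship ..........
After op 2 (insert('o')): buffer="poqworcmpdfn" (len 12), cursors c1@2 c2@5, authorship .1..2.......
After op 3 (add_cursor(8)): buffer="poqworcmpdfn" (len 12), cursors c1@2 c2@5 c3@8, authorship .1..2.......
After op 4 (move_left): buffer="poqworcmpdfn" (len 12), cursors c1@1 c2@4 c3@7, authorship .1..2.......
After op 5 (insert('x')): buffer="pxoqwxorcxmpdfn" (len 15), cursors c1@2 c2@6 c3@10, authorship .11..22..3.....

Answer: pxoqwxorcxmpdfn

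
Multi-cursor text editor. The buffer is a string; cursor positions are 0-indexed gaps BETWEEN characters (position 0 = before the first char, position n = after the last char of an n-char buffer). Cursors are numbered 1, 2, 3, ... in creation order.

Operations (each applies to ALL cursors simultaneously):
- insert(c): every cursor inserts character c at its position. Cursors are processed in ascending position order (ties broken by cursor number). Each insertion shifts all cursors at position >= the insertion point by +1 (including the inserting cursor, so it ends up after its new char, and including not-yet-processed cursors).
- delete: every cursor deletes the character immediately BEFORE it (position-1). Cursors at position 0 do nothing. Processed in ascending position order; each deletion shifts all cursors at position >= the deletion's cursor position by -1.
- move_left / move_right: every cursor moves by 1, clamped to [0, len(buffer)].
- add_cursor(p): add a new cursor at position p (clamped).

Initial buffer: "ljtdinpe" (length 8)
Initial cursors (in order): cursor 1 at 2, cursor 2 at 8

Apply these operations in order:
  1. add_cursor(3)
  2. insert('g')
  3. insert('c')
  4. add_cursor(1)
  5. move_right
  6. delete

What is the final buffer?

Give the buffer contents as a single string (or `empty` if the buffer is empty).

Answer: lgcgcinpeg

Derivation:
After op 1 (add_cursor(3)): buffer="ljtdinpe" (len 8), cursors c1@2 c3@3 c2@8, authorship ........
After op 2 (insert('g')): buffer="ljgtgdinpeg" (len 11), cursors c1@3 c3@5 c2@11, authorship ..1.3.....2
After op 3 (insert('c')): buffer="ljgctgcdinpegc" (len 14), cursors c1@4 c3@7 c2@14, authorship ..11.33.....22
After op 4 (add_cursor(1)): buffer="ljgctgcdinpegc" (len 14), cursors c4@1 c1@4 c3@7 c2@14, authorship ..11.33.....22
After op 5 (move_right): buffer="ljgctgcdinpegc" (len 14), cursors c4@2 c1@5 c3@8 c2@14, authorship ..11.33.....22
After op 6 (delete): buffer="lgcgcinpeg" (len 10), cursors c4@1 c1@3 c3@5 c2@10, authorship .1133....2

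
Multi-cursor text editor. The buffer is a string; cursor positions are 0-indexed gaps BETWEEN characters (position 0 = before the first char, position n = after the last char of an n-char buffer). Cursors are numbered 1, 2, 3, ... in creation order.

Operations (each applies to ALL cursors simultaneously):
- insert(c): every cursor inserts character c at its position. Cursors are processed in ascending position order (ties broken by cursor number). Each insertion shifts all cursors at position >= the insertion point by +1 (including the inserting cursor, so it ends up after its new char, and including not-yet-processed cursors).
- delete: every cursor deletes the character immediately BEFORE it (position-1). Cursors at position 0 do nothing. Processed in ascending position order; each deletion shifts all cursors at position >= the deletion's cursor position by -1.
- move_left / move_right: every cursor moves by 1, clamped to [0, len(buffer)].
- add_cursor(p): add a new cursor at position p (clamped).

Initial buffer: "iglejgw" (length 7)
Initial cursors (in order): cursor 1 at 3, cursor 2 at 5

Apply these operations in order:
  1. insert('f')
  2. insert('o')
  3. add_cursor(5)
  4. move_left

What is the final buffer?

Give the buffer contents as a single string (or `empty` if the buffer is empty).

Answer: iglfoejfogw

Derivation:
After op 1 (insert('f')): buffer="iglfejfgw" (len 9), cursors c1@4 c2@7, authorship ...1..2..
After op 2 (insert('o')): buffer="iglfoejfogw" (len 11), cursors c1@5 c2@9, authorship ...11..22..
After op 3 (add_cursor(5)): buffer="iglfoejfogw" (len 11), cursors c1@5 c3@5 c2@9, authorship ...11..22..
After op 4 (move_left): buffer="iglfoejfogw" (len 11), cursors c1@4 c3@4 c2@8, authorship ...11..22..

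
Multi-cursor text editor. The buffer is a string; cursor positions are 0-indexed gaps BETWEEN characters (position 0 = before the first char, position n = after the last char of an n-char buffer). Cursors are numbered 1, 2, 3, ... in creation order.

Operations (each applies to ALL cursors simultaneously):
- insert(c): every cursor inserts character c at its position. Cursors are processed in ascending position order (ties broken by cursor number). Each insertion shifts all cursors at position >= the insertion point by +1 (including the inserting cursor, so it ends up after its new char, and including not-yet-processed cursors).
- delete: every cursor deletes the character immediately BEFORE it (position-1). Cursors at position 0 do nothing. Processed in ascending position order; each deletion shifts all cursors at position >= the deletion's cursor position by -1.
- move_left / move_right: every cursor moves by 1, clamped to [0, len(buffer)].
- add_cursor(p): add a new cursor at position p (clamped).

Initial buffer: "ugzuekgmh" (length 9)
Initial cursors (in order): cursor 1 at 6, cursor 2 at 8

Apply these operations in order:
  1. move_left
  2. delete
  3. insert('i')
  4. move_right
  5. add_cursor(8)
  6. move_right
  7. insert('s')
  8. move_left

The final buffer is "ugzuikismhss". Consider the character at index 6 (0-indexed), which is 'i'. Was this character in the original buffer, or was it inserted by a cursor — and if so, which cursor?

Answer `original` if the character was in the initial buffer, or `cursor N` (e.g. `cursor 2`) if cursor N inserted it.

After op 1 (move_left): buffer="ugzuekgmh" (len 9), cursors c1@5 c2@7, authorship .........
After op 2 (delete): buffer="ugzukmh" (len 7), cursors c1@4 c2@5, authorship .......
After op 3 (insert('i')): buffer="ugzuikimh" (len 9), cursors c1@5 c2@7, authorship ....1.2..
After op 4 (move_right): buffer="ugzuikimh" (len 9), cursors c1@6 c2@8, authorship ....1.2..
After op 5 (add_cursor(8)): buffer="ugzuikimh" (len 9), cursors c1@6 c2@8 c3@8, authorship ....1.2..
After op 6 (move_right): buffer="ugzuikimh" (len 9), cursors c1@7 c2@9 c3@9, authorship ....1.2..
After op 7 (insert('s')): buffer="ugzuikismhss" (len 12), cursors c1@8 c2@12 c3@12, authorship ....1.21..23
After op 8 (move_left): buffer="ugzuikismhss" (len 12), cursors c1@7 c2@11 c3@11, authorship ....1.21..23
Authorship (.=original, N=cursor N): . . . . 1 . 2 1 . . 2 3
Index 6: author = 2

Answer: cursor 2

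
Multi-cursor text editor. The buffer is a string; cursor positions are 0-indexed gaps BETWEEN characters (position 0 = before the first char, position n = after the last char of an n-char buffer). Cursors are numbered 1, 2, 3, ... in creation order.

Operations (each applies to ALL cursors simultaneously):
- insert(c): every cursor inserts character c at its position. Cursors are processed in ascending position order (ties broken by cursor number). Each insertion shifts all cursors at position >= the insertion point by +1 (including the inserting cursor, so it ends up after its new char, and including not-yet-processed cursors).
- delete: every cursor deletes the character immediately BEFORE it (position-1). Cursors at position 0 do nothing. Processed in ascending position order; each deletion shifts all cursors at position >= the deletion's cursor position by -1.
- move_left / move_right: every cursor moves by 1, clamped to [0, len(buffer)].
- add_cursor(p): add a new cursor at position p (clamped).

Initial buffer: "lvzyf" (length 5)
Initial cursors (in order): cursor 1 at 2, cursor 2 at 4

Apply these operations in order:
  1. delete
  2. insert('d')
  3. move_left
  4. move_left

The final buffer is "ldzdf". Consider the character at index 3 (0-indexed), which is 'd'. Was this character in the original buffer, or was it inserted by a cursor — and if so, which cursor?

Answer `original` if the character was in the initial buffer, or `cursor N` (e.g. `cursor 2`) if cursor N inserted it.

After op 1 (delete): buffer="lzf" (len 3), cursors c1@1 c2@2, authorship ...
After op 2 (insert('d')): buffer="ldzdf" (len 5), cursors c1@2 c2@4, authorship .1.2.
After op 3 (move_left): buffer="ldzdf" (len 5), cursors c1@1 c2@3, authorship .1.2.
After op 4 (move_left): buffer="ldzdf" (len 5), cursors c1@0 c2@2, authorship .1.2.
Authorship (.=original, N=cursor N): . 1 . 2 .
Index 3: author = 2

Answer: cursor 2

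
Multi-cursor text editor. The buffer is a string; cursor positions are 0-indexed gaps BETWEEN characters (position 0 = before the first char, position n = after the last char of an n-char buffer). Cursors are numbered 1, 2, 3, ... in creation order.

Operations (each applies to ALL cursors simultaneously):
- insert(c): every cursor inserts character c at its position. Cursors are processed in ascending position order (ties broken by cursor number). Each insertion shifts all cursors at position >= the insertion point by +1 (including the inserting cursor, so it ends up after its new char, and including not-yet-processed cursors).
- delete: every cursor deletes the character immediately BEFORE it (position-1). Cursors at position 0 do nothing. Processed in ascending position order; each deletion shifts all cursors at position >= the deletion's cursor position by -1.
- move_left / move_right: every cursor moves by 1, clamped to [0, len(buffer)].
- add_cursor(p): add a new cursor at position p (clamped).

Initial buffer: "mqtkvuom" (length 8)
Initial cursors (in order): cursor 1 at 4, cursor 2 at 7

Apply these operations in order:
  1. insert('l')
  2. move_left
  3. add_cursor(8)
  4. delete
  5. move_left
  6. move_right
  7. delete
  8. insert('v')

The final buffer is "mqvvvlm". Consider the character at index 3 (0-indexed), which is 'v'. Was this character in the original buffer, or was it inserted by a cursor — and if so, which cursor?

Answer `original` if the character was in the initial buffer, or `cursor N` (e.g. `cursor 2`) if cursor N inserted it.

Answer: cursor 2

Derivation:
After op 1 (insert('l')): buffer="mqtklvuolm" (len 10), cursors c1@5 c2@9, authorship ....1...2.
After op 2 (move_left): buffer="mqtklvuolm" (len 10), cursors c1@4 c2@8, authorship ....1...2.
After op 3 (add_cursor(8)): buffer="mqtklvuolm" (len 10), cursors c1@4 c2@8 c3@8, authorship ....1...2.
After op 4 (delete): buffer="mqtlvlm" (len 7), cursors c1@3 c2@5 c3@5, authorship ...1.2.
After op 5 (move_left): buffer="mqtlvlm" (len 7), cursors c1@2 c2@4 c3@4, authorship ...1.2.
After op 6 (move_right): buffer="mqtlvlm" (len 7), cursors c1@3 c2@5 c3@5, authorship ...1.2.
After op 7 (delete): buffer="mqlm" (len 4), cursors c1@2 c2@2 c3@2, authorship ..2.
After op 8 (insert('v')): buffer="mqvvvlm" (len 7), cursors c1@5 c2@5 c3@5, authorship ..1232.
Authorship (.=original, N=cursor N): . . 1 2 3 2 .
Index 3: author = 2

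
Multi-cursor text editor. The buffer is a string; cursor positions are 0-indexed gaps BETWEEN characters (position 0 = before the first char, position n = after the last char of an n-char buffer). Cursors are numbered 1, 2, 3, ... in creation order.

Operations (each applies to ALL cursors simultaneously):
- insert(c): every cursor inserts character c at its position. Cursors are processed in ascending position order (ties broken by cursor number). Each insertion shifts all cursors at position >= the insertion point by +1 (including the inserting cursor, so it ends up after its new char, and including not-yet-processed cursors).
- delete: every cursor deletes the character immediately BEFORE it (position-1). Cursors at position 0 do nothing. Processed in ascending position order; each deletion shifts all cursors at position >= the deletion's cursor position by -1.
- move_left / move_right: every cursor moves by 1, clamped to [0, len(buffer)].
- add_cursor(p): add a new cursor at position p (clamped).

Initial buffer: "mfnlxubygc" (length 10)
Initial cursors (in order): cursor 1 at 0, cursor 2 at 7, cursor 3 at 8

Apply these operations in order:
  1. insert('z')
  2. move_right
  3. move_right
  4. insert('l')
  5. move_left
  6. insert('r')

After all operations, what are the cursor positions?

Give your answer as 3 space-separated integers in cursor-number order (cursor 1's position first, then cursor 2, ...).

Answer: 4 14 18

Derivation:
After op 1 (insert('z')): buffer="zmfnlxubzyzgc" (len 13), cursors c1@1 c2@9 c3@11, authorship 1.......2.3..
After op 2 (move_right): buffer="zmfnlxubzyzgc" (len 13), cursors c1@2 c2@10 c3@12, authorship 1.......2.3..
After op 3 (move_right): buffer="zmfnlxubzyzgc" (len 13), cursors c1@3 c2@11 c3@13, authorship 1.......2.3..
After op 4 (insert('l')): buffer="zmflnlxubzyzlgcl" (len 16), cursors c1@4 c2@13 c3@16, authorship 1..1.....2.32..3
After op 5 (move_left): buffer="zmflnlxubzyzlgcl" (len 16), cursors c1@3 c2@12 c3@15, authorship 1..1.....2.32..3
After op 6 (insert('r')): buffer="zmfrlnlxubzyzrlgcrl" (len 19), cursors c1@4 c2@14 c3@18, authorship 1..11.....2.322..33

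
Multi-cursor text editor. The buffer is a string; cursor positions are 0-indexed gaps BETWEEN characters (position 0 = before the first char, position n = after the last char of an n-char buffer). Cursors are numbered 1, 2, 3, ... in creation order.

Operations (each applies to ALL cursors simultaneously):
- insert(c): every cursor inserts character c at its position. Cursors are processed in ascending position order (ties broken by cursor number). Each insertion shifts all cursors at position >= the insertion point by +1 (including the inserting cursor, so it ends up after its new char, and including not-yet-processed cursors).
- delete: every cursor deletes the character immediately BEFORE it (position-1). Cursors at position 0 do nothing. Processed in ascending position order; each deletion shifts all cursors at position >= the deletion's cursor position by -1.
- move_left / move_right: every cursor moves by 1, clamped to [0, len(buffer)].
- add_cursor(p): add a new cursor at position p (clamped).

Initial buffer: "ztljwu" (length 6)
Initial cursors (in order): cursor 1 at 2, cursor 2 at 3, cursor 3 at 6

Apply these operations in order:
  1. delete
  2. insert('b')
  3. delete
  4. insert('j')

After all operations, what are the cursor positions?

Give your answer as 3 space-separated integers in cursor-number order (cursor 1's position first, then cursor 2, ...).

Answer: 3 3 6

Derivation:
After op 1 (delete): buffer="zjw" (len 3), cursors c1@1 c2@1 c3@3, authorship ...
After op 2 (insert('b')): buffer="zbbjwb" (len 6), cursors c1@3 c2@3 c3@6, authorship .12..3
After op 3 (delete): buffer="zjw" (len 3), cursors c1@1 c2@1 c3@3, authorship ...
After op 4 (insert('j')): buffer="zjjjwj" (len 6), cursors c1@3 c2@3 c3@6, authorship .12..3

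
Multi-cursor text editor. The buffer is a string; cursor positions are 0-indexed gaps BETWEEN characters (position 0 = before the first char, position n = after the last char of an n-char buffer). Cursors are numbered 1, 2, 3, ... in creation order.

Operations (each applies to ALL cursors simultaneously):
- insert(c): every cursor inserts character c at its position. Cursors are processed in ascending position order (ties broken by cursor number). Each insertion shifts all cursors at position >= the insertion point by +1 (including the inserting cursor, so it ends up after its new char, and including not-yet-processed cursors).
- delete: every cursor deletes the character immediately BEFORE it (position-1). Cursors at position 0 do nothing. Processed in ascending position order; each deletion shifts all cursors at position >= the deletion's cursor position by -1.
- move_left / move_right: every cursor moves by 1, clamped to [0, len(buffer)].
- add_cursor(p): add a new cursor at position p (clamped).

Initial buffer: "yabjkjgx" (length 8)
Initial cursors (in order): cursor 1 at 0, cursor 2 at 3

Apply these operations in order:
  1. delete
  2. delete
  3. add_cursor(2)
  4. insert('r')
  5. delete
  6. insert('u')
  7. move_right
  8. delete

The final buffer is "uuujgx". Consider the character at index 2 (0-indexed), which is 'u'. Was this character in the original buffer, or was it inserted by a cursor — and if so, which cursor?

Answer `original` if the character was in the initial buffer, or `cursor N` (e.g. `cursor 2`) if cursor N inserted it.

After op 1 (delete): buffer="yajkjgx" (len 7), cursors c1@0 c2@2, authorship .......
After op 2 (delete): buffer="yjkjgx" (len 6), cursors c1@0 c2@1, authorship ......
After op 3 (add_cursor(2)): buffer="yjkjgx" (len 6), cursors c1@0 c2@1 c3@2, authorship ......
After op 4 (insert('r')): buffer="ryrjrkjgx" (len 9), cursors c1@1 c2@3 c3@5, authorship 1.2.3....
After op 5 (delete): buffer="yjkjgx" (len 6), cursors c1@0 c2@1 c3@2, authorship ......
After op 6 (insert('u')): buffer="uyujukjgx" (len 9), cursors c1@1 c2@3 c3@5, authorship 1.2.3....
After op 7 (move_right): buffer="uyujukjgx" (len 9), cursors c1@2 c2@4 c3@6, authorship 1.2.3....
After op 8 (delete): buffer="uuujgx" (len 6), cursors c1@1 c2@2 c3@3, authorship 123...
Authorship (.=original, N=cursor N): 1 2 3 . . .
Index 2: author = 3

Answer: cursor 3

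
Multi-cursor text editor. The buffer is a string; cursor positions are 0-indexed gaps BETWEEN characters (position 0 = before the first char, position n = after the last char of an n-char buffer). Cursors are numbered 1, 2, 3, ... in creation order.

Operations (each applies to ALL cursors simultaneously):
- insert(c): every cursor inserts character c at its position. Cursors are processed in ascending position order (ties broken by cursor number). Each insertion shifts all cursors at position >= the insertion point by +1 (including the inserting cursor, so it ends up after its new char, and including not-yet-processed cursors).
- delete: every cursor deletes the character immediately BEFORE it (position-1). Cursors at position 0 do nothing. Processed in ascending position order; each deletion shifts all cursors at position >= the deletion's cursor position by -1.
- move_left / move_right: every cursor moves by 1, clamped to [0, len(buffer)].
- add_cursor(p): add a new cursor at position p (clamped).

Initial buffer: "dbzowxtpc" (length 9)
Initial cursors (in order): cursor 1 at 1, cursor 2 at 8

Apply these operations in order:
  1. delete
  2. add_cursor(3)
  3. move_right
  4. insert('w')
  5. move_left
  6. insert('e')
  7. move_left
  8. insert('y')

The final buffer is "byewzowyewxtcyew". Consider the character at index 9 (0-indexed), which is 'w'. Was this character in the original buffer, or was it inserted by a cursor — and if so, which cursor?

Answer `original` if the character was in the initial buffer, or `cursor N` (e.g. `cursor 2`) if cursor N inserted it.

After op 1 (delete): buffer="bzowxtc" (len 7), cursors c1@0 c2@6, authorship .......
After op 2 (add_cursor(3)): buffer="bzowxtc" (len 7), cursors c1@0 c3@3 c2@6, authorship .......
After op 3 (move_right): buffer="bzowxtc" (len 7), cursors c1@1 c3@4 c2@7, authorship .......
After op 4 (insert('w')): buffer="bwzowwxtcw" (len 10), cursors c1@2 c3@6 c2@10, authorship .1...3...2
After op 5 (move_left): buffer="bwzowwxtcw" (len 10), cursors c1@1 c3@5 c2@9, authorship .1...3...2
After op 6 (insert('e')): buffer="bewzowewxtcew" (len 13), cursors c1@2 c3@7 c2@12, authorship .11...33...22
After op 7 (move_left): buffer="bewzowewxtcew" (len 13), cursors c1@1 c3@6 c2@11, authorship .11...33...22
After op 8 (insert('y')): buffer="byewzowyewxtcyew" (len 16), cursors c1@2 c3@8 c2@14, authorship .111...333...222
Authorship (.=original, N=cursor N): . 1 1 1 . . . 3 3 3 . . . 2 2 2
Index 9: author = 3

Answer: cursor 3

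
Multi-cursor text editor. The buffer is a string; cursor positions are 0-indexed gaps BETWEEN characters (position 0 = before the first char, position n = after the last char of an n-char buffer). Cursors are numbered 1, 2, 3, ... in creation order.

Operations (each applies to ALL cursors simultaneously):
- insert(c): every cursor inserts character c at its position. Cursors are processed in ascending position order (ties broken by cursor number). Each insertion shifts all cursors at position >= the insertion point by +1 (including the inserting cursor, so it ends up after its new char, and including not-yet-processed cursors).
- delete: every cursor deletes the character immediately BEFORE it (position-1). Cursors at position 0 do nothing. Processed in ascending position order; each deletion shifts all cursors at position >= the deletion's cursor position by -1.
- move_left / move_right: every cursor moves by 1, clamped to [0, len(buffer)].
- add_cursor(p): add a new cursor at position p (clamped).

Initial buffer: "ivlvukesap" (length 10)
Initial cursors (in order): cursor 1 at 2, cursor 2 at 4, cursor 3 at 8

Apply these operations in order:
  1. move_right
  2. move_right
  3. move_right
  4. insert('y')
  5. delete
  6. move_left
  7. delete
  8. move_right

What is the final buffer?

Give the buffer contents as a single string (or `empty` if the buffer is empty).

After op 1 (move_right): buffer="ivlvukesap" (len 10), cursors c1@3 c2@5 c3@9, authorship ..........
After op 2 (move_right): buffer="ivlvukesap" (len 10), cursors c1@4 c2@6 c3@10, authorship ..........
After op 3 (move_right): buffer="ivlvukesap" (len 10), cursors c1@5 c2@7 c3@10, authorship ..........
After op 4 (insert('y')): buffer="ivlvuykeysapy" (len 13), cursors c1@6 c2@9 c3@13, authorship .....1..2...3
After op 5 (delete): buffer="ivlvukesap" (len 10), cursors c1@5 c2@7 c3@10, authorship ..........
After op 6 (move_left): buffer="ivlvukesap" (len 10), cursors c1@4 c2@6 c3@9, authorship ..........
After op 7 (delete): buffer="ivluesp" (len 7), cursors c1@3 c2@4 c3@6, authorship .......
After op 8 (move_right): buffer="ivluesp" (len 7), cursors c1@4 c2@5 c3@7, authorship .......

Answer: ivluesp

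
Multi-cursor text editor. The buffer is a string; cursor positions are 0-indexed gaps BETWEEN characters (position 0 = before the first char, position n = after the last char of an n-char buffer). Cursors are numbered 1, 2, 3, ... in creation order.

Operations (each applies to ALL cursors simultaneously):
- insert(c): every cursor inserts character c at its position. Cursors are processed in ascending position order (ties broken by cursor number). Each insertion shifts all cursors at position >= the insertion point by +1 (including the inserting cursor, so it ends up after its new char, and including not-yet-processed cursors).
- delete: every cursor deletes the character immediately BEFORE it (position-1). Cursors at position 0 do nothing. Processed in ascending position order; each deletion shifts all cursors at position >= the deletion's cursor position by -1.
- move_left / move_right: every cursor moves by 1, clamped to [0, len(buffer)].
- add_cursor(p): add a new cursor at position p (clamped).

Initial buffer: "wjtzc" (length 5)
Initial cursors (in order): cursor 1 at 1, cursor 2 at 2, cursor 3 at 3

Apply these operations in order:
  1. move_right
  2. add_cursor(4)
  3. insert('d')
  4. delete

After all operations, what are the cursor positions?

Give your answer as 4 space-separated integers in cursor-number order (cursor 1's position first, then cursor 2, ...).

Answer: 2 3 4 4

Derivation:
After op 1 (move_right): buffer="wjtzc" (len 5), cursors c1@2 c2@3 c3@4, authorship .....
After op 2 (add_cursor(4)): buffer="wjtzc" (len 5), cursors c1@2 c2@3 c3@4 c4@4, authorship .....
After op 3 (insert('d')): buffer="wjdtdzddc" (len 9), cursors c1@3 c2@5 c3@8 c4@8, authorship ..1.2.34.
After op 4 (delete): buffer="wjtzc" (len 5), cursors c1@2 c2@3 c3@4 c4@4, authorship .....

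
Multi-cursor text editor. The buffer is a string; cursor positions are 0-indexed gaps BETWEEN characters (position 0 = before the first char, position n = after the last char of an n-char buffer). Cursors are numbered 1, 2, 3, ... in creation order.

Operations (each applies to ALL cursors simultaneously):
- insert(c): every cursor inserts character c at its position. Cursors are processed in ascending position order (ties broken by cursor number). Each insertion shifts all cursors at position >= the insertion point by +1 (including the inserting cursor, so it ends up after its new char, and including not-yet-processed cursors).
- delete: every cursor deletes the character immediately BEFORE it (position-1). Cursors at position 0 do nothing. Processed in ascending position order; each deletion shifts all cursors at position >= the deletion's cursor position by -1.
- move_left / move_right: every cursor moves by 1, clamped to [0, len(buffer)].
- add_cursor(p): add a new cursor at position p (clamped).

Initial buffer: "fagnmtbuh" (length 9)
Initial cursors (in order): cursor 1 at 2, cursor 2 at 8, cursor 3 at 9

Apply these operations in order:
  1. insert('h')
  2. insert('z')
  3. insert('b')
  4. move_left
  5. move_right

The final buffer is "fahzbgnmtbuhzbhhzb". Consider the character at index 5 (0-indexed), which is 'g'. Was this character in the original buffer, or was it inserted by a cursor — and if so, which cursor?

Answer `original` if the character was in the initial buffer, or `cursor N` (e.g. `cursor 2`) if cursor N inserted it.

After op 1 (insert('h')): buffer="fahgnmtbuhhh" (len 12), cursors c1@3 c2@10 c3@12, authorship ..1......2.3
After op 2 (insert('z')): buffer="fahzgnmtbuhzhhz" (len 15), cursors c1@4 c2@12 c3@15, authorship ..11......22.33
After op 3 (insert('b')): buffer="fahzbgnmtbuhzbhhzb" (len 18), cursors c1@5 c2@14 c3@18, authorship ..111......222.333
After op 4 (move_left): buffer="fahzbgnmtbuhzbhhzb" (len 18), cursors c1@4 c2@13 c3@17, authorship ..111......222.333
After op 5 (move_right): buffer="fahzbgnmtbuhzbhhzb" (len 18), cursors c1@5 c2@14 c3@18, authorship ..111......222.333
Authorship (.=original, N=cursor N): . . 1 1 1 . . . . . . 2 2 2 . 3 3 3
Index 5: author = original

Answer: original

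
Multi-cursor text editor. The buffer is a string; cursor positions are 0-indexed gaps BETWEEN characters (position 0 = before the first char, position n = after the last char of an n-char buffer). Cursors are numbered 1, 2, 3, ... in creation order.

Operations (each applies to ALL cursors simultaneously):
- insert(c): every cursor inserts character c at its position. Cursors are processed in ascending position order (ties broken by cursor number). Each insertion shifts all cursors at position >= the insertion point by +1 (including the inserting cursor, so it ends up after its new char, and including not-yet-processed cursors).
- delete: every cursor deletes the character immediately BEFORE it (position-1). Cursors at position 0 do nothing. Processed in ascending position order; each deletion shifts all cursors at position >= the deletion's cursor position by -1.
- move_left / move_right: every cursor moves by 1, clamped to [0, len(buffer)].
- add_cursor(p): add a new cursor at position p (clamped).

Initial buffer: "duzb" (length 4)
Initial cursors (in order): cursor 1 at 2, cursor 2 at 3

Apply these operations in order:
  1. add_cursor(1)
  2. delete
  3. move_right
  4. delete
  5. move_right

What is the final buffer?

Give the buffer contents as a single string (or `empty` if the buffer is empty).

Answer: empty

Derivation:
After op 1 (add_cursor(1)): buffer="duzb" (len 4), cursors c3@1 c1@2 c2@3, authorship ....
After op 2 (delete): buffer="b" (len 1), cursors c1@0 c2@0 c3@0, authorship .
After op 3 (move_right): buffer="b" (len 1), cursors c1@1 c2@1 c3@1, authorship .
After op 4 (delete): buffer="" (len 0), cursors c1@0 c2@0 c3@0, authorship 
After op 5 (move_right): buffer="" (len 0), cursors c1@0 c2@0 c3@0, authorship 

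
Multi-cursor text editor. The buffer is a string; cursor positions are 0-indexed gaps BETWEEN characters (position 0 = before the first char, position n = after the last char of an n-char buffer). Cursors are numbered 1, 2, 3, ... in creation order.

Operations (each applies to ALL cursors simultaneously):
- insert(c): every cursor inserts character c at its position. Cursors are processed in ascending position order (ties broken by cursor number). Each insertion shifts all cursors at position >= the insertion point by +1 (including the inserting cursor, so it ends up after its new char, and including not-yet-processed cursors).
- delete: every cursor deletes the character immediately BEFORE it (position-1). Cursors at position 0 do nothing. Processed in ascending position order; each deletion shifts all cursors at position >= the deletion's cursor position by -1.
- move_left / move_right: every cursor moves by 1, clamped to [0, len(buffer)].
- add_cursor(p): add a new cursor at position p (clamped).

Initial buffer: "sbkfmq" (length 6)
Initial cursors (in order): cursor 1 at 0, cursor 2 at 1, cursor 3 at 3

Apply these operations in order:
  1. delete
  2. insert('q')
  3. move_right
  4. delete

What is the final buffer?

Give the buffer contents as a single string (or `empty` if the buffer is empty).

After op 1 (delete): buffer="bfmq" (len 4), cursors c1@0 c2@0 c3@1, authorship ....
After op 2 (insert('q')): buffer="qqbqfmq" (len 7), cursors c1@2 c2@2 c3@4, authorship 12.3...
After op 3 (move_right): buffer="qqbqfmq" (len 7), cursors c1@3 c2@3 c3@5, authorship 12.3...
After op 4 (delete): buffer="qqmq" (len 4), cursors c1@1 c2@1 c3@2, authorship 13..

Answer: qqmq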